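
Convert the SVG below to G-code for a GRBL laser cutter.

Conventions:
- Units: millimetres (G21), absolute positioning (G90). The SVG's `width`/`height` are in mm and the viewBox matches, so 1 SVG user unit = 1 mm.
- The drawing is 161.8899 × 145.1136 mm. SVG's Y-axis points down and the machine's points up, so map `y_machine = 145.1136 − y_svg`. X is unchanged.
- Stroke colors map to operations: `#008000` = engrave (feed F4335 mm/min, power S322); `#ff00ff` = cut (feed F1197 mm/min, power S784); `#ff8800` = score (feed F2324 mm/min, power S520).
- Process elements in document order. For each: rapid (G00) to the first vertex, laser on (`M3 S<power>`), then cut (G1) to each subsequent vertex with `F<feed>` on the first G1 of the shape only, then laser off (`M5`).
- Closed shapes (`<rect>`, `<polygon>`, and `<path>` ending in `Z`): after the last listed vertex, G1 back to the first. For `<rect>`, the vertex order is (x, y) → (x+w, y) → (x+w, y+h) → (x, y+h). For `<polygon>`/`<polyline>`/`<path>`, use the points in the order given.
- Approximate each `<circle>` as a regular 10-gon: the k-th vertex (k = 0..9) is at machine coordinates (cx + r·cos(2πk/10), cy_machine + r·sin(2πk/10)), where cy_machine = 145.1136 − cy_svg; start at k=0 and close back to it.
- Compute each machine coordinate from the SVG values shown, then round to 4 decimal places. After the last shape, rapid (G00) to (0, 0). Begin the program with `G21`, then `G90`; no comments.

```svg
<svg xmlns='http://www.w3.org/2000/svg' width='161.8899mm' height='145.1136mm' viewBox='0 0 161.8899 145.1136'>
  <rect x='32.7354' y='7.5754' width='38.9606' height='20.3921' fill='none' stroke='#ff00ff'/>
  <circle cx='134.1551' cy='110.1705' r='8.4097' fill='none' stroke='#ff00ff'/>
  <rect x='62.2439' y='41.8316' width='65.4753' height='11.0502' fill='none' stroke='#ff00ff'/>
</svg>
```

viewBox `0 0 161.8899 145.1136` with mm width/height → 1 unit = 1 mm. Flip: y_m = 145.1136 − y_svg.

**Shape 1** — `<rect>` rectangle, stroke `#ff00ff` → cut (S784, F1197). Machine vertices: (32.7354,137.5382) → (71.6960,137.5382) → (71.6960,117.1461) → (32.7354,117.1461) → (32.7354,137.5382). Closed: final G1 returns to the first vertex.

**Shape 2** — `<circle>` circle, stroke `#ff00ff` → cut (S784, F1197). Machine vertices: (142.5648,34.9431) → (140.9587,39.8862) → (136.7538,42.9412) → (131.5564,42.9412) → (127.3515,39.8862) → (125.7454,34.9431) → (127.3515,30.0000) → (131.5564,26.9450) → (136.7538,26.9450) → (140.9587,30.0000) → (142.5648,34.9431). Closed: final G1 returns to the first vertex.

**Shape 3** — `<rect>` rectangle, stroke `#ff00ff` → cut (S784, F1197). Machine vertices: (62.2439,103.2820) → (127.7192,103.2820) → (127.7192,92.2318) → (62.2439,92.2318) → (62.2439,103.2820). Closed: final G1 returns to the first vertex.

G21
G90
G00 X32.7354 Y137.5382
M3 S784
G1 X71.6960 Y137.5382 F1197
G1 X71.6960 Y117.1461
G1 X32.7354 Y117.1461
G1 X32.7354 Y137.5382
M5
G00 X142.5648 Y34.9431
M3 S784
G1 X140.9587 Y39.8862 F1197
G1 X136.7538 Y42.9412
G1 X131.5564 Y42.9412
G1 X127.3515 Y39.8862
G1 X125.7454 Y34.9431
G1 X127.3515 Y30.0000
G1 X131.5564 Y26.9450
G1 X136.7538 Y26.9450
G1 X140.9587 Y30.0000
G1 X142.5648 Y34.9431
M5
G00 X62.2439 Y103.2820
M3 S784
G1 X127.7192 Y103.2820 F1197
G1 X127.7192 Y92.2318
G1 X62.2439 Y92.2318
G1 X62.2439 Y103.2820
M5
G00 X0.0000 Y0.0000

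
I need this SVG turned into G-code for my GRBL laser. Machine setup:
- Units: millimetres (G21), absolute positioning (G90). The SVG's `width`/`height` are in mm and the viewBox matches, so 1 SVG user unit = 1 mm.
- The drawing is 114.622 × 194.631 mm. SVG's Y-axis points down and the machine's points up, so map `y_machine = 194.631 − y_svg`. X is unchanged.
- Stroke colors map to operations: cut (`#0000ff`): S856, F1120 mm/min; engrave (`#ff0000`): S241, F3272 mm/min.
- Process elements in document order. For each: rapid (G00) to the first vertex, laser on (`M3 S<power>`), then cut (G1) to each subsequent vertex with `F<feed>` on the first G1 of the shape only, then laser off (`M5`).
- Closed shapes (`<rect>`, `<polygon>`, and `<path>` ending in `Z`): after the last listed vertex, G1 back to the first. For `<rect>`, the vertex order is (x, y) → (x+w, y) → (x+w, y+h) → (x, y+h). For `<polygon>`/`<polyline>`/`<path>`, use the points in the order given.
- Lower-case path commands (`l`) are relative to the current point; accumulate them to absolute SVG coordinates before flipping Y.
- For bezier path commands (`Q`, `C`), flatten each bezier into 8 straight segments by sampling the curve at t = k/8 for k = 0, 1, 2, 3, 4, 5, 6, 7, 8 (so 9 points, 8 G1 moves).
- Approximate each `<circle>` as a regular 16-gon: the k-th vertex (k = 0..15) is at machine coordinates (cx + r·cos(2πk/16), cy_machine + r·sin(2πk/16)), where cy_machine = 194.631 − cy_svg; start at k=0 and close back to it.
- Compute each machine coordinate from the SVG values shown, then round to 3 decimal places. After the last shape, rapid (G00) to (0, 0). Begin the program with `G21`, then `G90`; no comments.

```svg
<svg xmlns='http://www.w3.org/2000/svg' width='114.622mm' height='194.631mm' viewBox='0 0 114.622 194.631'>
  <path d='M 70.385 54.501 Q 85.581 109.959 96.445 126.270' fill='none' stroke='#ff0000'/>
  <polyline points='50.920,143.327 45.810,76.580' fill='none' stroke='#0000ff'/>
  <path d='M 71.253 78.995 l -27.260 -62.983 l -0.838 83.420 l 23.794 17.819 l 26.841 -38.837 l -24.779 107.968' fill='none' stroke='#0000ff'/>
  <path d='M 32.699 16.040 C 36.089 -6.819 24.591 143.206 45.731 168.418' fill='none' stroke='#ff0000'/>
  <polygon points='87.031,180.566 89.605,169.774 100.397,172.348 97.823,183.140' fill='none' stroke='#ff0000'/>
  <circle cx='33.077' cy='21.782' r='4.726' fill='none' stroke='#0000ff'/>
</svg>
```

G21
G90
G00 X70.385 Y140.130
M3 S241
G1 X74.116 Y126.877 F3272
G1 X77.712 Y114.848
G1 X81.173 Y104.042
G1 X84.498 Y94.459
G1 X87.688 Y86.099
G1 X90.742 Y78.963
G1 X93.661 Y73.050
G1 X96.445 Y68.361
M5
G00 X50.920 Y51.304
M3 S856
G1 X45.810 Y118.051 F1120
M5
G00 X71.253 Y115.636
M3 S856
G1 X43.993 Y178.619 F1120
G1 X43.155 Y95.199
G1 X66.949 Y77.380
G1 X93.790 Y116.217
G1 X69.011 Y8.249
M5
G00 X32.699 Y178.591
M3 S241
G1 X33.365 Y179.641 F3272
G1 X33.193 Y167.971
G1 X32.738 Y147.071
G1 X32.559 Y120.429
G1 X33.211 Y91.533
G1 X35.253 Y63.873
G1 X39.241 Y40.937
G1 X45.731 Y26.213
M5
G00 X87.031 Y14.065
M3 S241
G1 X89.605 Y24.857 F3272
G1 X100.397 Y22.283
G1 X97.823 Y11.491
G1 X87.031 Y14.065
M5
G00 X37.803 Y172.849
M3 S856
G1 X37.443 Y174.658 F1120
G1 X36.419 Y176.191
G1 X34.886 Y177.215
G1 X33.077 Y177.575
G1 X31.268 Y177.215
G1 X29.735 Y176.191
G1 X28.711 Y174.658
G1 X28.351 Y172.849
G1 X28.711 Y171.040
G1 X29.735 Y169.507
G1 X31.268 Y168.483
G1 X33.077 Y168.123
G1 X34.886 Y168.483
G1 X36.419 Y169.507
G1 X37.443 Y171.040
G1 X37.803 Y172.849
M5
G00 X0.000 Y0.000

1 u = 1 mm; y_m = 194.631 − y.

[1] `<path>` quadratic bezier, #ff0000→engrave S241 F3272: (70.385,140.130) → (74.116,126.877) → (77.712,114.848) → (81.173,104.042) → (84.498,94.459) → (87.688,86.099) → (90.742,78.963) → (93.661,73.050) → (96.445,68.361)

[2] `<polyline>` line segment, #0000ff→cut S856 F1120: (50.920,51.304) → (45.810,118.051)

[3] `<path>` open polyline, #0000ff→cut S856 F1120: (71.253,115.636) → (43.993,178.619) → (43.155,95.199) → (66.949,77.380) → (93.790,116.217) → (69.011,8.249)

[4] `<path>` cubic bezier, #ff0000→engrave S241 F3272: (32.699,178.591) → (33.365,179.641) → (33.193,167.971) → (32.738,147.071) → (32.559,120.429) → (33.211,91.533) → (35.253,63.873) → (39.241,40.937) → (45.731,26.213)

[5] `<polygon>` regular polygon, #ff0000→engrave S241 F3272: (87.031,14.065) → (89.605,24.857) → (100.397,22.283) → (97.823,11.491) → (87.031,14.065) (closed)

[6] `<circle>` circle, #0000ff→cut S856 F1120: (37.803,172.849) → (37.443,174.658) → (36.419,176.191) → (34.886,177.215) → (33.077,177.575) → (31.268,177.215) → (29.735,176.191) → (28.711,174.658) → (28.351,172.849) → (28.711,171.040) → (29.735,169.507) → (31.268,168.483) → (33.077,168.123) → (34.886,168.483) → (36.419,169.507) → (37.443,171.040) → (37.803,172.849) (closed)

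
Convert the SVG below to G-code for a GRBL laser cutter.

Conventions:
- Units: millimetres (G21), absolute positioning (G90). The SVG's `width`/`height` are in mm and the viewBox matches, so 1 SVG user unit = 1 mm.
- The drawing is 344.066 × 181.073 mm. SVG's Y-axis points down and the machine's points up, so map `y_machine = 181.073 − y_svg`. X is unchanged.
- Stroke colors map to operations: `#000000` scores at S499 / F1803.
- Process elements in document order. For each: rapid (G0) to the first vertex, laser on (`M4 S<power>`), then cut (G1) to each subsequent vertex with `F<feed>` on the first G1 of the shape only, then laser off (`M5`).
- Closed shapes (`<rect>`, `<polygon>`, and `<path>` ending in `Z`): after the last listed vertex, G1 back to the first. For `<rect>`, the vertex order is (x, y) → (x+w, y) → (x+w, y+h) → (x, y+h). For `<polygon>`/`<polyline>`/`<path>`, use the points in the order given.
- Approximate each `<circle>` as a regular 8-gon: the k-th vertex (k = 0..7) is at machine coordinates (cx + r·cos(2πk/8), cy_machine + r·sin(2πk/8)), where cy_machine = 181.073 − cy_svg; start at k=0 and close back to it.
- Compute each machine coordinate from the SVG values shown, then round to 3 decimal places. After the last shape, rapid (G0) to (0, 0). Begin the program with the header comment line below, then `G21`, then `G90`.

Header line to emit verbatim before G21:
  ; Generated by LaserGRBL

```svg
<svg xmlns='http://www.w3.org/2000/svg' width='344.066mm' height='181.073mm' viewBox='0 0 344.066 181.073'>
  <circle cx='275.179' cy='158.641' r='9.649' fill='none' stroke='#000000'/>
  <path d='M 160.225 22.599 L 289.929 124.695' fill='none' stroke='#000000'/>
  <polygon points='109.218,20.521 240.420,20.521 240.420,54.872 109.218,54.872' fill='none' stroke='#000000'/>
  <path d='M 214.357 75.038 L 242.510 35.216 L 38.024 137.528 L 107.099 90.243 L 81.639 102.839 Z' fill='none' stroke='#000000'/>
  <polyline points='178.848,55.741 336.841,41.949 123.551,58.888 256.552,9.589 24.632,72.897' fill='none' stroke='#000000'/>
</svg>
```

; Generated by LaserGRBL
G21
G90
G0 X284.828 Y22.432
M4 S499
G1 X282.002 Y29.255 F1803
G1 X275.179 Y32.081
G1 X268.356 Y29.255
G1 X265.530 Y22.432
G1 X268.356 Y15.609
G1 X275.179 Y12.783
G1 X282.002 Y15.609
G1 X284.828 Y22.432
M5
G0 X160.225 Y158.474
M4 S499
G1 X289.929 Y56.378 F1803
M5
G0 X109.218 Y160.552
M4 S499
G1 X240.420 Y160.552 F1803
G1 X240.420 Y126.201
G1 X109.218 Y126.201
G1 X109.218 Y160.552
M5
G0 X214.357 Y106.035
M4 S499
G1 X242.510 Y145.857 F1803
G1 X38.024 Y43.545
G1 X107.099 Y90.830
G1 X81.639 Y78.234
G1 X214.357 Y106.035
M5
G0 X178.848 Y125.332
M4 S499
G1 X336.841 Y139.124 F1803
G1 X123.551 Y122.185
G1 X256.552 Y171.484
G1 X24.632 Y108.176
M5
G0 X0.000 Y0.000

1 u = 1 mm; y_m = 181.073 − y.

[1] `<circle>` circle, #000000→score S499 F1803: (284.828,22.432) → (282.002,29.255) → (275.179,32.081) → (268.356,29.255) → (265.530,22.432) → (268.356,15.609) → (275.179,12.783) → (282.002,15.609) → (284.828,22.432) (closed)

[2] `<path>` line segment, #000000→score S499 F1803: (160.225,158.474) → (289.929,56.378)

[3] `<polygon>` rectangle, #000000→score S499 F1803: (109.218,160.552) → (240.420,160.552) → (240.420,126.201) → (109.218,126.201) → (109.218,160.552) (closed)

[4] `<path>` closed polygon, #000000→score S499 F1803: (214.357,106.035) → (242.510,145.857) → (38.024,43.545) → (107.099,90.830) → (81.639,78.234) → (214.357,106.035) (closed)

[5] `<polyline>` open polyline, #000000→score S499 F1803: (178.848,125.332) → (336.841,139.124) → (123.551,122.185) → (256.552,171.484) → (24.632,108.176)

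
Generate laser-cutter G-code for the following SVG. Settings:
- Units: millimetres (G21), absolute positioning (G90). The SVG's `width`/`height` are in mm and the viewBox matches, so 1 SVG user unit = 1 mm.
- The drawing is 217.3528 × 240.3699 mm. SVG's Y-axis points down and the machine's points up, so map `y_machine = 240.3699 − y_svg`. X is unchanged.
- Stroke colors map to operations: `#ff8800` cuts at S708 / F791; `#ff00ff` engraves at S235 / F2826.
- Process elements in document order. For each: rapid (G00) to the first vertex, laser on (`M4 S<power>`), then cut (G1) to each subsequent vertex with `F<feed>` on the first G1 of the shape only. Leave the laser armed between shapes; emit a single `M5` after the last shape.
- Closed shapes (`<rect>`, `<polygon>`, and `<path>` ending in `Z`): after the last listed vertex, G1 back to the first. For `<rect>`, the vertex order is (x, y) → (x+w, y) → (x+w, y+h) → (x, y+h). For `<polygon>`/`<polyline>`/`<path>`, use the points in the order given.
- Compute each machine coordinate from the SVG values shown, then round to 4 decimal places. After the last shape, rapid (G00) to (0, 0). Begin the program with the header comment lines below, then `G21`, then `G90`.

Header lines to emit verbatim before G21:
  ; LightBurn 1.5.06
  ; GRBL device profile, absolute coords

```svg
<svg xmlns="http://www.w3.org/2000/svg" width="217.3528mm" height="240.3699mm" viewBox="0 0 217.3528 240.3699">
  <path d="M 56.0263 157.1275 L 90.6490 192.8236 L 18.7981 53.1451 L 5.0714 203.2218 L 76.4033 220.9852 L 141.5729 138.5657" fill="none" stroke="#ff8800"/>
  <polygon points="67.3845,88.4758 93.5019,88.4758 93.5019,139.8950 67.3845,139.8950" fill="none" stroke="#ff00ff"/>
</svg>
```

; LightBurn 1.5.06
; GRBL device profile, absolute coords
G21
G90
G00 X56.0263 Y83.2424
M4 S708
G1 X90.6490 Y47.5463 F791
G1 X18.7981 Y187.2248
G1 X5.0714 Y37.1481
G1 X76.4033 Y19.3847
G1 X141.5729 Y101.8042
G00 X67.3845 Y151.8941
M4 S235
G1 X93.5019 Y151.8941 F2826
G1 X93.5019 Y100.4749
G1 X67.3845 Y100.4749
G1 X67.3845 Y151.8941
M5
G00 X0.0000 Y0.0000

1 u = 1 mm; y_m = 240.3699 − y.

[1] `<path>` open polyline, #ff8800→cut S708 F791: (56.0263,83.2424) → (90.6490,47.5463) → (18.7981,187.2248) → (5.0714,37.1481) → (76.4033,19.3847) → (141.5729,101.8042)

[2] `<polygon>` rectangle, #ff00ff→engrave S235 F2826: (67.3845,151.8941) → (93.5019,151.8941) → (93.5019,100.4749) → (67.3845,100.4749) → (67.3845,151.8941) (closed)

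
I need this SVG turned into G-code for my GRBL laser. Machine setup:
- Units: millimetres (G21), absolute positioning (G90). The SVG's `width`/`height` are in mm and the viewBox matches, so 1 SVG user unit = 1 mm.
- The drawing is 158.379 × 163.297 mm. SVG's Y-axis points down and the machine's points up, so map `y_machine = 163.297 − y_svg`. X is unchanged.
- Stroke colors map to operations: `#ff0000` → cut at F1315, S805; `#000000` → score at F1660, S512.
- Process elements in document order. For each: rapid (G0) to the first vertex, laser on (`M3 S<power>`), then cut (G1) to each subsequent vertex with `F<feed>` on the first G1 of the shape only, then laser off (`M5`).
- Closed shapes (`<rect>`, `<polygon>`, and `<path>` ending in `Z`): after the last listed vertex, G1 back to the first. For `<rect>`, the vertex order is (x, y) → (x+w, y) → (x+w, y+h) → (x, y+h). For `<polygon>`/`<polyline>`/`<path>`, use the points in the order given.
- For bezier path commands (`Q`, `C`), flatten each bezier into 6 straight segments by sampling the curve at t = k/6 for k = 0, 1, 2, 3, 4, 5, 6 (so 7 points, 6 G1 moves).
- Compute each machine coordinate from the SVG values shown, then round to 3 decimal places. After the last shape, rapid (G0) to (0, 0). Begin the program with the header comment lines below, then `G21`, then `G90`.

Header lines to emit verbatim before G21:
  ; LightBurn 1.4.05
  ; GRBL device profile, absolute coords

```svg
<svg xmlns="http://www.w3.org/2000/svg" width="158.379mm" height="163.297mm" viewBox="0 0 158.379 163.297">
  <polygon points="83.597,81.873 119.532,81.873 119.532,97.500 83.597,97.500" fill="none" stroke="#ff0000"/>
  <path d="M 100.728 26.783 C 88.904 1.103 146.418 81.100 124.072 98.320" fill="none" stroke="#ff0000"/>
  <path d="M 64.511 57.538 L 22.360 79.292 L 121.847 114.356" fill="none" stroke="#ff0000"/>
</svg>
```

viewBox `0 0 158.379 163.297` with mm width/height → 1 unit = 1 mm. Flip: y_m = 163.297 − y_svg.

**Shape 1** — `<polygon>` rectangle, stroke `#ff0000` → cut (S805, F1315). Machine vertices: (83.597,81.424) → (119.532,81.424) → (119.532,65.797) → (83.597,65.797) → (83.597,81.424). Closed: final G1 returns to the first vertex.

**Shape 2** — `<path>` cubic bezier, stroke `#ff0000` → cut (S805, F1315). Control points (SVG): P0=(100.728,26.783), P1=(88.904,1.103), P2=(146.418,81.100), P3=(124.072,98.320); sampled at t=k/6. Machine vertices: (100.728,136.514) → (99.903,141.327) → (106.491,133.207) → (116.346,116.833) → (125.324,96.884) → (129.281,78.039) → (124.072,64.977). Open path.

**Shape 3** — `<path>` open polyline, stroke `#ff0000` → cut (S805, F1315). Machine vertices: (64.511,105.759) → (22.360,84.005) → (121.847,48.941). Open path.

; LightBurn 1.4.05
; GRBL device profile, absolute coords
G21
G90
G0 X83.597 Y81.424
M3 S805
G1 X119.532 Y81.424 F1315
G1 X119.532 Y65.797
G1 X83.597 Y65.797
G1 X83.597 Y81.424
M5
G0 X100.728 Y136.514
M3 S805
G1 X99.903 Y141.327 F1315
G1 X106.491 Y133.207
G1 X116.346 Y116.833
G1 X125.324 Y96.884
G1 X129.281 Y78.039
G1 X124.072 Y64.977
M5
G0 X64.511 Y105.759
M3 S805
G1 X22.360 Y84.005 F1315
G1 X121.847 Y48.941
M5
G0 X0.000 Y0.000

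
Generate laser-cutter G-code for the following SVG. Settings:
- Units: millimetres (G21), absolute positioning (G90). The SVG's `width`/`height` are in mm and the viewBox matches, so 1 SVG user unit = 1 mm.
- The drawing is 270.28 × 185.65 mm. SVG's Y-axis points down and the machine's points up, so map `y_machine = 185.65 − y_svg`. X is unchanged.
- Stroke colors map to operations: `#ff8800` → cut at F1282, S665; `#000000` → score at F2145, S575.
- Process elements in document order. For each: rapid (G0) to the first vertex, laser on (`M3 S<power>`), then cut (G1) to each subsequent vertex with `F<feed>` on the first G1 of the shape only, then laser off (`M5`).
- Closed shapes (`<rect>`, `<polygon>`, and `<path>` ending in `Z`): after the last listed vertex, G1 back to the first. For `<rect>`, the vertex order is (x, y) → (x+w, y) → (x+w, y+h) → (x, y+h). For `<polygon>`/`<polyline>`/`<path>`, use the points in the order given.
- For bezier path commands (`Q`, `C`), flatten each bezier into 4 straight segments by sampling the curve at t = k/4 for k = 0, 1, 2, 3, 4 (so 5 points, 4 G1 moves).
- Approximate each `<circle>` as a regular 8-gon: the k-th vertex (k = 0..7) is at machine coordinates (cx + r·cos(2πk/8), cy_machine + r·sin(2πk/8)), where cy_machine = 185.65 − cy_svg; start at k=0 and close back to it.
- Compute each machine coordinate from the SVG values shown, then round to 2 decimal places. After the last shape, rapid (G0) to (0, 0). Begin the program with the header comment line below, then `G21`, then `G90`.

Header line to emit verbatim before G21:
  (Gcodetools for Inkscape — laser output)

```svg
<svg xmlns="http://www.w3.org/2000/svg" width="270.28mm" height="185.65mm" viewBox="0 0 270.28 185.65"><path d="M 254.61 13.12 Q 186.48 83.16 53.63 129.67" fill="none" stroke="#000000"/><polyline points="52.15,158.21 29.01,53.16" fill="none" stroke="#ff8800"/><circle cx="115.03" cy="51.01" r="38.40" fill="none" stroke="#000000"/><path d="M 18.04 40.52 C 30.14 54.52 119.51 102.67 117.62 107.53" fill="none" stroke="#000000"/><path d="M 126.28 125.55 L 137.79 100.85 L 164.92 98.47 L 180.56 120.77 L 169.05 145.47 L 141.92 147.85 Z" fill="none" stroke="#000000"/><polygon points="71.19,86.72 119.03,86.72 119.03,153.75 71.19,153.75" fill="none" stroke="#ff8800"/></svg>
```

viewBox `0 0 270.28 185.65` with mm width/height → 1 unit = 1 mm. Flip: y_m = 185.65 − y_svg.

**Shape 1** — `<path>` quadratic bezier, stroke `#000000` → score (S575, F2145). Control points (SVG): P0=(254.61,13.12), P1=(186.48,83.16), P2=(53.63,129.67); sampled at t=k/4. Machine vertices: (254.61,172.53) → (216.50,138.98) → (170.30,108.37) → (116.01,80.71) → (53.63,55.98). Open path.

**Shape 2** — `<polyline>` line segment, stroke `#ff8800` → cut (S665, F1282). Machine vertices: (52.15,27.44) → (29.01,132.49). Open path.

**Shape 3** — `<circle>` circle, stroke `#000000` → score (S575, F2145). Machine vertices: (153.43,134.64) → (142.18,161.79) → (115.03,173.04) → (87.88,161.79) → (76.63,134.64) → (87.88,107.49) → (115.03,96.24) → (142.18,107.49) → (153.43,134.64). Closed: final G1 returns to the first vertex.

**Shape 4** — `<path>` cubic bezier, stroke `#000000` → score (S575, F2145). Control points (SVG): P0=(18.04,40.52), P1=(30.14,54.52), P2=(119.51,102.67), P3=(117.62,107.53); sampled at t=k/4. Machine vertices: (18.04,145.13) → (38.97,129.44) → (73.08,108.20) → (104.56,88.67) → (117.62,78.12). Open path.

**Shape 5** — `<path>` regular polygon, stroke `#000000` → score (S575, F2145). Machine vertices: (126.28,60.10) → (137.79,84.80) → (164.92,87.18) → (180.56,64.88) → (169.05,40.18) → (141.92,37.80) → (126.28,60.10). Closed: final G1 returns to the first vertex.

**Shape 6** — `<polygon>` rectangle, stroke `#ff8800` → cut (S665, F1282). Machine vertices: (71.19,98.93) → (119.03,98.93) → (119.03,31.90) → (71.19,31.90) → (71.19,98.93). Closed: final G1 returns to the first vertex.

(Gcodetools for Inkscape — laser output)
G21
G90
G0 X254.61 Y172.53
M3 S575
G1 X216.50 Y138.98 F2145
G1 X170.30 Y108.37
G1 X116.01 Y80.71
G1 X53.63 Y55.98
M5
G0 X52.15 Y27.44
M3 S665
G1 X29.01 Y132.49 F1282
M5
G0 X153.43 Y134.64
M3 S575
G1 X142.18 Y161.79 F2145
G1 X115.03 Y173.04
G1 X87.88 Y161.79
G1 X76.63 Y134.64
G1 X87.88 Y107.49
G1 X115.03 Y96.24
G1 X142.18 Y107.49
G1 X153.43 Y134.64
M5
G0 X18.04 Y145.13
M3 S575
G1 X38.97 Y129.44 F2145
G1 X73.08 Y108.20
G1 X104.56 Y88.67
G1 X117.62 Y78.12
M5
G0 X126.28 Y60.10
M3 S575
G1 X137.79 Y84.80 F2145
G1 X164.92 Y87.18
G1 X180.56 Y64.88
G1 X169.05 Y40.18
G1 X141.92 Y37.80
G1 X126.28 Y60.10
M5
G0 X71.19 Y98.93
M3 S665
G1 X119.03 Y98.93 F1282
G1 X119.03 Y31.90
G1 X71.19 Y31.90
G1 X71.19 Y98.93
M5
G0 X0.00 Y0.00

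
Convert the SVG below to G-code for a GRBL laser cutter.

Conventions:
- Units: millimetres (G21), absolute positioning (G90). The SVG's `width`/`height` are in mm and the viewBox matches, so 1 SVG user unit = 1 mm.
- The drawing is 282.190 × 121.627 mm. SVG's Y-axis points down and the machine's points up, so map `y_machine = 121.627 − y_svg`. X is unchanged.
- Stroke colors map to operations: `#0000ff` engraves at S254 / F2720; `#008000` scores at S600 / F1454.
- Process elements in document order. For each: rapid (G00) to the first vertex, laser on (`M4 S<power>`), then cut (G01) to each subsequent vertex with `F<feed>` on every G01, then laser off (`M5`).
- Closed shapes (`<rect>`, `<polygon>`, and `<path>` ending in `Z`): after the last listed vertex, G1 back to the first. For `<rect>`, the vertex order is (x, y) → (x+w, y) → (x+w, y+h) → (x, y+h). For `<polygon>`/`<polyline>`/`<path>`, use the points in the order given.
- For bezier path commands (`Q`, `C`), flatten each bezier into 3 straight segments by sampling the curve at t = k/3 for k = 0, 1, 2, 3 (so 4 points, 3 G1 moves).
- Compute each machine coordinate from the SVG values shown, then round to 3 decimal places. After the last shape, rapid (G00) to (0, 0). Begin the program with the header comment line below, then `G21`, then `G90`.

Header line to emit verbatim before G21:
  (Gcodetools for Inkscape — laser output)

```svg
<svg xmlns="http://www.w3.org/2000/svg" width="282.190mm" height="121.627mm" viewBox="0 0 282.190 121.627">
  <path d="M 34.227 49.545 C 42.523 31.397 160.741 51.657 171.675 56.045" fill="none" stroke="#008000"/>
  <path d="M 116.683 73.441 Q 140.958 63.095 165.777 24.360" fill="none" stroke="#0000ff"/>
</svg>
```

(Gcodetools for Inkscape — laser output)
G21
G90
G00 X34.227 Y72.082
M4 S600
G01 X71.119 Y79.438 F1454
G01 X133.024 Y73.250 F1454
G01 X171.675 Y65.582 F1454
M5
G00 X116.683 Y48.186
M4 S254
G01 X132.927 Y58.238 F2720
G01 X149.291 Y74.598 F2720
G01 X165.777 Y97.267 F2720
M5
G00 X0.000 Y0.000

viewBox `0 0 282.190 121.627` with mm width/height → 1 unit = 1 mm. Flip: y_m = 121.627 − y_svg.

**Shape 1** — `<path>` cubic bezier, stroke `#008000` → score (S600, F1454). Control points (SVG): P0=(34.227,49.545), P1=(42.523,31.397), P2=(160.741,51.657), P3=(171.675,56.045); sampled at t=k/3. Machine vertices: (34.227,72.082) → (71.119,79.438) → (133.024,73.250) → (171.675,65.582). Open path.

**Shape 2** — `<path>` quadratic bezier, stroke `#0000ff` → engrave (S254, F2720). Control points (SVG): P0=(116.683,73.441), P1=(140.958,63.095), P2=(165.777,24.360); sampled at t=k/3. Machine vertices: (116.683,48.186) → (132.927,58.238) → (149.291,74.598) → (165.777,97.267). Open path.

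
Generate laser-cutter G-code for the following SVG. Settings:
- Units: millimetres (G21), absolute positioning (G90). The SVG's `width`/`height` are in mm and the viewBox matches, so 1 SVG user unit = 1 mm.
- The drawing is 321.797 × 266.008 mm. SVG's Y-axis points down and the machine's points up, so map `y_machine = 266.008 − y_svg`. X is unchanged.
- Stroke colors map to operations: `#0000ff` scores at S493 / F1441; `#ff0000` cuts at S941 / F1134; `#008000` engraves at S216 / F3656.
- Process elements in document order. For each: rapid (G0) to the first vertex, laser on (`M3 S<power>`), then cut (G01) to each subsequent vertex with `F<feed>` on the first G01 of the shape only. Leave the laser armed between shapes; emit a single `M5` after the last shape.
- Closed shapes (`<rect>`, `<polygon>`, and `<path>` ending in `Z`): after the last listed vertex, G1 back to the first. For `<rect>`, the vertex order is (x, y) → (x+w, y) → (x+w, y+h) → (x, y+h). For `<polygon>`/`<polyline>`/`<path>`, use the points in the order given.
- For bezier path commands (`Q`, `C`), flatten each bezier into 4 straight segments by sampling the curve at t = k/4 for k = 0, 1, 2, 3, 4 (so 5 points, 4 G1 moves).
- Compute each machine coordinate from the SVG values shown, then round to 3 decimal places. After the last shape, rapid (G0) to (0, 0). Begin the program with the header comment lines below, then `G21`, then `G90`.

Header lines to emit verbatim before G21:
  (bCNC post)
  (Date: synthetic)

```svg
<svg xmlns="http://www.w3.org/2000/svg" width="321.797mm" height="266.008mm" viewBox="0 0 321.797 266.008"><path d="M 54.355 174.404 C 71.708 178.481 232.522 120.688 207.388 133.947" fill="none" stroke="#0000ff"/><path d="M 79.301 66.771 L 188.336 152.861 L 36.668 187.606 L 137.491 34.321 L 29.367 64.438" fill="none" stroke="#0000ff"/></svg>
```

viewBox `0 0 321.797 266.008` with mm width/height → 1 unit = 1 mm. Flip: y_m = 266.008 − y_svg.

**Shape 1** — `<path>` cubic bezier, stroke `#0000ff` → score (S493, F1441). Control points (SVG): P0=(54.355,174.404), P1=(71.708,178.481), P2=(232.522,120.688), P3=(207.388,133.947); sampled at t=k/4. Machine vertices: (54.355,91.604) → (89.122,98.070) → (146.804,115.276) → (196.520,130.760) → (207.388,132.061). Open path.

**Shape 2** — `<path>` open polyline, stroke `#0000ff` → score (S493, F1441). Machine vertices: (79.301,199.237) → (188.336,113.147) → (36.668,78.402) → (137.491,231.687) → (29.367,201.570). Open path.

(bCNC post)
(Date: synthetic)
G21
G90
G0 X54.355 Y91.604
M3 S493
G01 X89.122 Y98.070 F1441
G01 X146.804 Y115.276
G01 X196.520 Y130.760
G01 X207.388 Y132.061
G0 X79.301 Y199.237
M3 S493
G01 X188.336 Y113.147 F1441
G01 X36.668 Y78.402
G01 X137.491 Y231.687
G01 X29.367 Y201.570
M5
G0 X0.000 Y0.000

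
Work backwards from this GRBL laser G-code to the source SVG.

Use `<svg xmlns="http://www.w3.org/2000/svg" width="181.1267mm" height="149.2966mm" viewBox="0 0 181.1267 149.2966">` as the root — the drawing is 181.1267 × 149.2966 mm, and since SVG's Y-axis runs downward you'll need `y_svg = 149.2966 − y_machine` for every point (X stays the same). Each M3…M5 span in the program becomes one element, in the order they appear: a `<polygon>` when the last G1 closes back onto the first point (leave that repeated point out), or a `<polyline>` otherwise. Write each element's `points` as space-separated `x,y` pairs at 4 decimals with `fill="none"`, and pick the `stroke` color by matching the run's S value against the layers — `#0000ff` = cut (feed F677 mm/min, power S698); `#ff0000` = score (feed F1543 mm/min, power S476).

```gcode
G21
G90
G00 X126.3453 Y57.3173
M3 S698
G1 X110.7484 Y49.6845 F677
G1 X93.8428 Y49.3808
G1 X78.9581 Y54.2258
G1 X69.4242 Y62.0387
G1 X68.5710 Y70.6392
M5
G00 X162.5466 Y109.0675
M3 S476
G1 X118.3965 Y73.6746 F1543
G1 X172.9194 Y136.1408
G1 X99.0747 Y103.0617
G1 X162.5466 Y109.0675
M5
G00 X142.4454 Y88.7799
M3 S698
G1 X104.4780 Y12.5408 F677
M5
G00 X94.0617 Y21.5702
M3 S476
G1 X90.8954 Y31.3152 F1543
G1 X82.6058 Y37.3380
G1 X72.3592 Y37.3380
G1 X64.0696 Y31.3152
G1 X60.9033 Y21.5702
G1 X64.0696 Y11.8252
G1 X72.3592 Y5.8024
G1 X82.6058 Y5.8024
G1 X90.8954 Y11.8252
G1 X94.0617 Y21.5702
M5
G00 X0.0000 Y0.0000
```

y_svg = 149.2966 − y_m.

[1] S698→`#0000ff` (cut); open run; points: 126.3453,91.9793 110.7484,99.6121 93.8428,99.9158 78.9581,95.0708 69.4242,87.2579 68.5710,78.6574

[2] S476→`#ff0000` (score); closed run; points: 162.5466,40.2291 118.3965,75.6220 172.9194,13.1558 99.0747,46.2349

[3] S698→`#0000ff` (cut); open run; points: 142.4454,60.5167 104.4780,136.7558

[4] S476→`#ff0000` (score); closed run; points: 94.0617,127.7264 90.8954,117.9814 82.6058,111.9586 72.3592,111.9586 64.0696,117.9814 60.9033,127.7264 64.0696,137.4714 72.3592,143.4942 82.6058,143.4942 90.8954,137.4714

<svg xmlns="http://www.w3.org/2000/svg" width="181.1267mm" height="149.2966mm" viewBox="0 0 181.1267 149.2966">
  <polyline points="126.3453,91.9793 110.7484,99.6121 93.8428,99.9158 78.9581,95.0708 69.4242,87.2579 68.5710,78.6574" fill="none" stroke="#0000ff"/>
  <polygon points="162.5466,40.2291 118.3965,75.6220 172.9194,13.1558 99.0747,46.2349" fill="none" stroke="#ff0000"/>
  <polyline points="142.4454,60.5167 104.4780,136.7558" fill="none" stroke="#0000ff"/>
  <polygon points="94.0617,127.7264 90.8954,117.9814 82.6058,111.9586 72.3592,111.9586 64.0696,117.9814 60.9033,127.7264 64.0696,137.4714 72.3592,143.4942 82.6058,143.4942 90.8954,137.4714" fill="none" stroke="#ff0000"/>
</svg>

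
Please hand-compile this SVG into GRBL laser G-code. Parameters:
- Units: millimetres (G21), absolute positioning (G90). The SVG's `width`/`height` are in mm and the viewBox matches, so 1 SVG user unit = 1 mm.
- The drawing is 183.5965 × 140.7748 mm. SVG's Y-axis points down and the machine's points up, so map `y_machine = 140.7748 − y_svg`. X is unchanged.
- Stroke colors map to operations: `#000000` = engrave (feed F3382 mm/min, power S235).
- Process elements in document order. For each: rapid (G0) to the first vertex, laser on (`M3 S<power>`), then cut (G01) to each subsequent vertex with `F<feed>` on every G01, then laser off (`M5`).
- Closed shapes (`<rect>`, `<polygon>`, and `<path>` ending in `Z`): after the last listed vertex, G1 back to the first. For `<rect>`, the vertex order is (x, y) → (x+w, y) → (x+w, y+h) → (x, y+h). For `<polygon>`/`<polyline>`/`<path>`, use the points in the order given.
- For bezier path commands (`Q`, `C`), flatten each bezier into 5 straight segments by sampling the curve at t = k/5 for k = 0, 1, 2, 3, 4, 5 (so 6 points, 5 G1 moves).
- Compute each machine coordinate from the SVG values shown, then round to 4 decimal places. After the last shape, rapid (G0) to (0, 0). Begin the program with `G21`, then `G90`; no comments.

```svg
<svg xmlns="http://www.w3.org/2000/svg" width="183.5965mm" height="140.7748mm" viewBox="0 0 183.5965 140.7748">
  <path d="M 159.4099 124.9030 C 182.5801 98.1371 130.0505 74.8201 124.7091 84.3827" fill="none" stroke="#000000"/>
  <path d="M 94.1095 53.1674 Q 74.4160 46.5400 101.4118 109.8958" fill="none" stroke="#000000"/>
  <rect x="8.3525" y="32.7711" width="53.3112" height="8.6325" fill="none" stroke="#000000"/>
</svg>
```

viewBox `0 0 183.5965 140.7748` with mm width/height → 1 unit = 1 mm. Flip: y_m = 140.7748 − y_svg.

**Shape 1** — `<path>` cubic bezier, stroke `#000000` → engrave (S235, F3382). Control points (SVG): P0=(159.4099,124.9030), P1=(182.5801,98.1371), P2=(130.0505,74.8201), P3=(124.7091,84.3827); sampled at t=k/5. Machine vertices: (159.4099,15.8718) → (165.2111,31.2820) → (158.7431,44.4518) → (145.9043,53.9686) → (132.5934,58.4196) → (124.7091,56.3921). Open path.

**Shape 2** — `<path>` quadratic bezier, stroke `#000000` → engrave (S235, F3382). Control points (SVG): P0=(94.1095,53.1674), P1=(74.4160,46.5400), P2=(101.4118,109.8958); sampled at t=k/5. Machine vertices: (94.1095,87.6074) → (88.0997,87.4590) → (85.8250,81.7120) → (87.2854,70.3663) → (92.4811,53.4220) → (101.4118,30.8790). Open path.

**Shape 3** — `<rect>` rectangle, stroke `#000000` → engrave (S235, F3382). Machine vertices: (8.3525,108.0037) → (61.6637,108.0037) → (61.6637,99.3712) → (8.3525,99.3712) → (8.3525,108.0037). Closed: final G1 returns to the first vertex.

G21
G90
G0 X159.4099 Y15.8718
M3 S235
G01 X165.2111 Y31.2820 F3382
G01 X158.7431 Y44.4518 F3382
G01 X145.9043 Y53.9686 F3382
G01 X132.5934 Y58.4196 F3382
G01 X124.7091 Y56.3921 F3382
M5
G0 X94.1095 Y87.6074
M3 S235
G01 X88.0997 Y87.4590 F3382
G01 X85.8250 Y81.7120 F3382
G01 X87.2854 Y70.3663 F3382
G01 X92.4811 Y53.4220 F3382
G01 X101.4118 Y30.8790 F3382
M5
G0 X8.3525 Y108.0037
M3 S235
G01 X61.6637 Y108.0037 F3382
G01 X61.6637 Y99.3712 F3382
G01 X8.3525 Y99.3712 F3382
G01 X8.3525 Y108.0037 F3382
M5
G0 X0.0000 Y0.0000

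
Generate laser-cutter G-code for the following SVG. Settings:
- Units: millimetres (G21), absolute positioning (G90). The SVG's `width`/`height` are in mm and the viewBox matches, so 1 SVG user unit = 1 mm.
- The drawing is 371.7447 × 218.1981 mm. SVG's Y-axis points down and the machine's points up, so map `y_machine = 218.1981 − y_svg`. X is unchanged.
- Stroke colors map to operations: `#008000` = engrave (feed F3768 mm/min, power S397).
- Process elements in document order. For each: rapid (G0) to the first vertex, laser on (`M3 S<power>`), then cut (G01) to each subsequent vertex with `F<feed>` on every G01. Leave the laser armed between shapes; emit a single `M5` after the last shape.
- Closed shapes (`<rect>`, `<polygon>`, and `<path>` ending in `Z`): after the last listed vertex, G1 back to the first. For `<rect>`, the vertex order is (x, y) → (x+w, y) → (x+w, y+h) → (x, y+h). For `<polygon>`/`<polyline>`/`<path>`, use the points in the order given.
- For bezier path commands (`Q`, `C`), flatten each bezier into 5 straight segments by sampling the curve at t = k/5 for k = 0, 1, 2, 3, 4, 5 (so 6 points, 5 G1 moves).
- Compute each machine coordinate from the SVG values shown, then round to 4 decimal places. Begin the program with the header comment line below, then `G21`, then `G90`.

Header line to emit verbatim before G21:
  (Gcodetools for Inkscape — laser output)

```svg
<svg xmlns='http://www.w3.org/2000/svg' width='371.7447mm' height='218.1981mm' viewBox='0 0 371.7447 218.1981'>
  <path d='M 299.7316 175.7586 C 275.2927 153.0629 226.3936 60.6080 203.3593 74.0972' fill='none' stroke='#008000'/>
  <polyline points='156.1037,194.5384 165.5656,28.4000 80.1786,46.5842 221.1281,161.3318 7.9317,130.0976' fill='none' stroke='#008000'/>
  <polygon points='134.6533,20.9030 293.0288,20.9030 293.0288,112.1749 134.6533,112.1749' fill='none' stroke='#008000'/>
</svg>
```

(Gcodetools for Inkscape — laser output)
G21
G90
G0 X299.7316 Y42.4395
M3 S397
G01 X282.5356 Y63.0224 F3768
G01 X261.8848 Y91.9137 F3768
G01 X240.1948 Y120.6798 F3768
G01 X219.8811 Y140.8868 F3768
G01 X203.3593 Y144.1009 F3768
G0 X156.1037 Y23.6597
M3 S397
G01 X165.5656 Y189.7981 F3768
G01 X80.1786 Y171.6139 F3768
G01 X221.1281 Y56.8663 F3768
G01 X7.9317 Y88.1005 F3768
G0 X134.6533 Y197.2951
M3 S397
G01 X293.0288 Y197.2951 F3768
G01 X293.0288 Y106.0232 F3768
G01 X134.6533 Y106.0232 F3768
G01 X134.6533 Y197.2951 F3768
M5

viewBox `0 0 371.7447 218.1981` with mm width/height → 1 unit = 1 mm. Flip: y_m = 218.1981 − y_svg.

**Shape 1** — `<path>` cubic bezier, stroke `#008000` → engrave (S397, F3768). Control points (SVG): P0=(299.7316,175.7586), P1=(275.2927,153.0629), P2=(226.3936,60.6080), P3=(203.3593,74.0972); sampled at t=k/5. Machine vertices: (299.7316,42.4395) → (282.5356,63.0224) → (261.8848,91.9137) → (240.1948,120.6798) → (219.8811,140.8868) → (203.3593,144.1009). Open path.

**Shape 2** — `<polyline>` open polyline, stroke `#008000` → engrave (S397, F3768). Machine vertices: (156.1037,23.6597) → (165.5656,189.7981) → (80.1786,171.6139) → (221.1281,56.8663) → (7.9317,88.1005). Open path.

**Shape 3** — `<polygon>` rectangle, stroke `#008000` → engrave (S397, F3768). Machine vertices: (134.6533,197.2951) → (293.0288,197.2951) → (293.0288,106.0232) → (134.6533,106.0232) → (134.6533,197.2951). Closed: final G1 returns to the first vertex.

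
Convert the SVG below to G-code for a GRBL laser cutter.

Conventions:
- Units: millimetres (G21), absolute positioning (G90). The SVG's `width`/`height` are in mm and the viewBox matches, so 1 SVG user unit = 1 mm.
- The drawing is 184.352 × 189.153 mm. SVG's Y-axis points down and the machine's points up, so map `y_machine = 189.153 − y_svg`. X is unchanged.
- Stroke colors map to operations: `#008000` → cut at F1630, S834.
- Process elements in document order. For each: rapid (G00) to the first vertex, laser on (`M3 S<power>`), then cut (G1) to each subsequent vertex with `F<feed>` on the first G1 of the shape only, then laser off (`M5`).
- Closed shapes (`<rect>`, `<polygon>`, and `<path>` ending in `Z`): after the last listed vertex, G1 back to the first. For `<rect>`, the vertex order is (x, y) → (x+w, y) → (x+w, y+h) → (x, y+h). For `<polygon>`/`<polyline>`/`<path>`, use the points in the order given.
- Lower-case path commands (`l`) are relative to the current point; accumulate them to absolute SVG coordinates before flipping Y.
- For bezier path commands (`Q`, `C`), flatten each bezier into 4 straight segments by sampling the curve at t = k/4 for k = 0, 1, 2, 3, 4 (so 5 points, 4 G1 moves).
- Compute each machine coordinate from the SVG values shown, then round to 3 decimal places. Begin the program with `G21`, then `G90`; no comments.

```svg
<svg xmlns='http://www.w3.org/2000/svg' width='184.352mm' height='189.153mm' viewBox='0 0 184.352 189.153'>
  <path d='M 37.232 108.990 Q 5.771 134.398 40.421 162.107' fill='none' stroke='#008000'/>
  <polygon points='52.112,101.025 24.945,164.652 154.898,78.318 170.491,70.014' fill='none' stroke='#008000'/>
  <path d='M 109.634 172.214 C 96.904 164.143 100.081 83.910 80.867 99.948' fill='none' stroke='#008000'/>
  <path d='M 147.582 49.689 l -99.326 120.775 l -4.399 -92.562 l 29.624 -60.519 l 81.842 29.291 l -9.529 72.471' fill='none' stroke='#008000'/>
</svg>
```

viewBox `0 0 184.352 189.153` with mm width/height → 1 unit = 1 mm. Flip: y_m = 189.153 − y_svg.

**Shape 1** — `<path>` quadratic bezier, stroke `#008000` → cut (S834, F1630). Control points (SVG): P0=(37.232,108.990), P1=(5.771,134.398), P2=(40.421,162.107); sampled at t=k/4. Machine vertices: (37.232,80.163) → (25.633,67.315) → (22.299,54.180) → (27.228,40.757) → (40.421,27.046). Open path.

**Shape 2** — `<polygon>` closed polygon, stroke `#008000` → cut (S834, F1630). Machine vertices: (52.112,88.128) → (24.945,24.501) → (154.898,110.835) → (170.491,119.139) → (52.112,88.128). Closed: final G1 returns to the first vertex.

**Shape 3** — `<path>` cubic bezier, stroke `#008000` → cut (S834, F1630). Control points (SVG): P0=(109.634,172.214), P1=(96.904,164.143), P2=(100.081,83.910), P3=(80.867,99.948); sampled at t=k/4. Machine vertices: (109.634,16.939) → (102.471,33.891) → (97.682,62.113) → (91.678,85.814) → (80.867,89.205). Open path.

**Shape 4** — `<path>` open polyline, stroke `#008000` → cut (S834, F1630). Machine vertices: (147.582,139.464) → (48.256,18.689) → (43.857,111.251) → (73.481,171.770) → (155.323,142.479) → (145.794,70.008). Open path.

G21
G90
G00 X37.232 Y80.163
M3 S834
G1 X25.633 Y67.315 F1630
G1 X22.299 Y54.180
G1 X27.228 Y40.757
G1 X40.421 Y27.046
M5
G00 X52.112 Y88.128
M3 S834
G1 X24.945 Y24.501 F1630
G1 X154.898 Y110.835
G1 X170.491 Y119.139
G1 X52.112 Y88.128
M5
G00 X109.634 Y16.939
M3 S834
G1 X102.471 Y33.891 F1630
G1 X97.682 Y62.113
G1 X91.678 Y85.814
G1 X80.867 Y89.205
M5
G00 X147.582 Y139.464
M3 S834
G1 X48.256 Y18.689 F1630
G1 X43.857 Y111.251
G1 X73.481 Y171.770
G1 X155.323 Y142.479
G1 X145.794 Y70.008
M5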